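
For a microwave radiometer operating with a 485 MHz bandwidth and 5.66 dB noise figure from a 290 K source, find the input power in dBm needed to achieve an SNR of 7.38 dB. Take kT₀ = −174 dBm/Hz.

−74.1 dBm

Sensitivity = −174 + 10 log₁₀(B) + NF + SNR_min
= −174 + 86.86 + 5.66 + 7.38
= −74.10 dBm → −74.1 dBm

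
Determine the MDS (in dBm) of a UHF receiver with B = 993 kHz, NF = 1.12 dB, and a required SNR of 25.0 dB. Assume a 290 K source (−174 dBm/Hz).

Sensitivity = −174 + 10 log₁₀(B) + NF + SNR_min
= −174 + 59.97 + 1.12 + 25.0
= −87.91 dBm → −87.9 dBm

−87.9 dBm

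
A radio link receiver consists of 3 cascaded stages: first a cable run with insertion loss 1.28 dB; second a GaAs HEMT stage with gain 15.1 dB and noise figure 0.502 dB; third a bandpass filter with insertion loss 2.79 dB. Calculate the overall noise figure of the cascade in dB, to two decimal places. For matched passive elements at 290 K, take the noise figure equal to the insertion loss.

Convert to linear (a loss of L dB is a gain of −L dB): F_i = 10^(NF_i/10), G_i = 10^(G_i,dB/10)
  Stage 1: F_1 = 10^(1.28/10) = 1.343, G_1 = 10^(−1.28/10) = 0.7447
  Stage 2: F_2 = 10^(0.502/10) = 1.123, G_2 = 10^(15.1/10) = 32.36
  Stage 3: F_3 = 10^(2.79/10) = 1.901, G_3 = 10^(−2.79/10) = 0.5260
Friis cascade:
  F = 1.343 + (1.123 − 1)/0.7447 + (1.901 − 1)/24.10 = 1.545
NF = 10 log₁₀(1.545) = 1.89 dB

1.89 dB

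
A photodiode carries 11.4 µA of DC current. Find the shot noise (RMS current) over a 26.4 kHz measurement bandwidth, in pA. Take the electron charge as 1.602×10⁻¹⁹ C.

I_n = √(2qI·B)
2qI·B = 2 × 1.602×10⁻¹⁹ × 1.14×10⁻⁵ × 2.64×10⁴ = 9.64×10⁻²⁰ A²
I_n = √(9.64×10⁻²⁰) = 3.11×10⁻¹⁰ A = 311 pA

311 pA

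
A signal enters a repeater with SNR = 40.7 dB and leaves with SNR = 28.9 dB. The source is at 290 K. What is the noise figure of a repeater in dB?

11.8 dB

NF (dB) = SNR_in(dB) − SNR_out(dB) when the source is at T₀
NF = 40.7 − 28.9 = 11.8 dB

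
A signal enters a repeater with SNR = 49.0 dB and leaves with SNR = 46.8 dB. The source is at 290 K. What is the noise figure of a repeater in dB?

2.2 dB

NF (dB) = SNR_in(dB) − SNR_out(dB) when the source is at T₀
NF = 49.0 − 46.8 = 2.2 dB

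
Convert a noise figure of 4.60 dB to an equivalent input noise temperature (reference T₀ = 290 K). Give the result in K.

F = 10^(4.60/10) = 2.88403
T_e = (F − 1)·T₀ = (2.88403 − 1) × 290 = 546 K

546 K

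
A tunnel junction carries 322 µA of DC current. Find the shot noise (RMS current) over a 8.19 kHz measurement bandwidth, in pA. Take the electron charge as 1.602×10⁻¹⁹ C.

919 pA

I_n = √(2qI·B)
2qI·B = 2 × 1.602×10⁻¹⁹ × 3.22×10⁻⁴ × 8.19×10³ = 8.45×10⁻¹⁹ A²
I_n = √(8.45×10⁻¹⁹) = 9.19×10⁻¹⁰ A = 919 pA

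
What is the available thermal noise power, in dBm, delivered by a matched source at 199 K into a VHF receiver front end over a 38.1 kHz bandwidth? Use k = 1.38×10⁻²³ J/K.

−129.8 dBm

P_n = kTB = 1.38×10⁻²³ × 199 × 3.81×10⁴ = 1.05×10⁻¹⁶ W
In dBm: 10 log₁₀(1.05×10⁻¹⁶ / 10⁻³) = −129.8 dBm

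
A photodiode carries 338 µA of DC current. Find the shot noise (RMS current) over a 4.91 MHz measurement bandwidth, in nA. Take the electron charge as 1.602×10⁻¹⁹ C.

23.1 nA

I_n = √(2qI·B)
2qI·B = 2 × 1.602×10⁻¹⁹ × 3.38×10⁻⁴ × 4.91×10⁶ = 5.32×10⁻¹⁶ A²
I_n = √(5.32×10⁻¹⁶) = 2.31×10⁻⁸ A = 23.1 nA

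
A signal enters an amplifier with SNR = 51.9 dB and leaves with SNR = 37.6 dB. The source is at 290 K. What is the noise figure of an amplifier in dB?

NF (dB) = SNR_in(dB) − SNR_out(dB) when the source is at T₀
NF = 51.9 − 37.6 = 14.3 dB

14.3 dB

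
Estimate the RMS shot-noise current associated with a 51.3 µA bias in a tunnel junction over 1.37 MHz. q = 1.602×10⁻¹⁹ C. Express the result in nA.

I_n = √(2qI·B)
2qI·B = 2 × 1.602×10⁻¹⁹ × 5.13×10⁻⁵ × 1.37×10⁶ = 2.25×10⁻¹⁷ A²
I_n = √(2.25×10⁻¹⁷) = 4.75×10⁻⁹ A = 4.75 nA

4.75 nA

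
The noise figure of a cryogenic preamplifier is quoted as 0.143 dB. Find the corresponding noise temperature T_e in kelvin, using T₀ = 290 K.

9.71 K

F = 10^(0.143/10) = 1.03348
T_e = (F − 1)·T₀ = (1.03348 − 1) × 290 = 9.71 K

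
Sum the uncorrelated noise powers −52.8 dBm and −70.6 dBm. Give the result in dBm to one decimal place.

Convert to linear, add, convert back:
P₁ = 5.25×10⁻⁹ W, P₂ = 8.71×10⁻¹¹ W
P_tot = 5.34×10⁻⁹ W → 10 log₁₀(P_tot / 10⁻³) = −52.7 dBm

−52.7 dBm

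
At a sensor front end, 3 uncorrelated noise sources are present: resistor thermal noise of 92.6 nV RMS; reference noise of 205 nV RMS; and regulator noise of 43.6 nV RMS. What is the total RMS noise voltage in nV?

Uncorrelated sources add in power (mean-square): V_tot = √(ΣV_i²)
V_tot = √[(9.26×10⁻⁸)² + (2.05×10⁻⁷)² + (4.36×10⁻⁸)²] = 2.29×10⁻⁷ V = 229 nV

229 nV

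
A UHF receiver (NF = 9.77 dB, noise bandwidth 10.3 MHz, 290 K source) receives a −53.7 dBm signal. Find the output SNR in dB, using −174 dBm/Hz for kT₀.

40.4 dB

Noise floor: N = −174 + 10 log₁₀(B) + NF
10 log₁₀(1.03×10⁷) = 70.13 dB
N = −174 + 70.13 + 9.77 = −94.10 dBm
SNR = P_sig − N = −53.7 − (−94.10) = 40.40 dB → 40.4 dB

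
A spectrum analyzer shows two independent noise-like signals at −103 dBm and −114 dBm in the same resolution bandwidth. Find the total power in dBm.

−102.7 dBm

Convert to linear, add, convert back:
P₁ = 5.01×10⁻¹⁴ W, P₂ = 3.98×10⁻¹⁵ W
P_tot = 5.41×10⁻¹⁴ W → 10 log₁₀(P_tot / 10⁻³) = −102.7 dBm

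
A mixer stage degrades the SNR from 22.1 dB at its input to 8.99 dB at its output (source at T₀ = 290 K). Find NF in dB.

NF (dB) = SNR_in(dB) − SNR_out(dB) when the source is at T₀
NF = 22.1 − 8.99 = 13.11 dB

13.11 dB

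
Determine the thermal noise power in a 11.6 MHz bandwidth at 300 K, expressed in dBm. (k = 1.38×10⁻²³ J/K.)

−103.2 dBm

P_n = kTB = 1.38×10⁻²³ × 300 × 1.16×10⁷ = 4.80×10⁻¹⁴ W
In dBm: 10 log₁₀(4.80×10⁻¹⁴ / 10⁻³) = −103.2 dBm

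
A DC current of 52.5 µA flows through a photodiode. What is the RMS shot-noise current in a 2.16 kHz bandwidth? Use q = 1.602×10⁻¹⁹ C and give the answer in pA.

191 pA

I_n = √(2qI·B)
2qI·B = 2 × 1.602×10⁻¹⁹ × 5.25×10⁻⁵ × 2.16×10³ = 3.63×10⁻²⁰ A²
I_n = √(3.63×10⁻²⁰) = 1.91×10⁻¹⁰ A = 191 pA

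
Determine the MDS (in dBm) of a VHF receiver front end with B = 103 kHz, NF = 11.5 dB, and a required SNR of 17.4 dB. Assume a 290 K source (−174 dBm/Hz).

Sensitivity = −174 + 10 log₁₀(B) + NF + SNR_min
= −174 + 50.13 + 11.5 + 17.4
= −94.97 dBm → −95.0 dBm

−95.0 dBm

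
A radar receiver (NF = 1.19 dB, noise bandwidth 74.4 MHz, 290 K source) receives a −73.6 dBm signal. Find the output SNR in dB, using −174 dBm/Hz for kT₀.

Noise floor: N = −174 + 10 log₁₀(B) + NF
10 log₁₀(7.44×10⁷) = 78.72 dB
N = −174 + 78.72 + 1.19 = −94.09 dBm
SNR = P_sig − N = −73.6 − (−94.09) = 20.49 dB → 20.5 dB

20.5 dB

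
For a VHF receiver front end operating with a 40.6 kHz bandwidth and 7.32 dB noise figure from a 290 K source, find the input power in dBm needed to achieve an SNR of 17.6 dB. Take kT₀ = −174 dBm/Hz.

Sensitivity = −174 + 10 log₁₀(B) + NF + SNR_min
= −174 + 46.09 + 7.32 + 17.6
= −102.99 dBm → −103.0 dBm

−103.0 dBm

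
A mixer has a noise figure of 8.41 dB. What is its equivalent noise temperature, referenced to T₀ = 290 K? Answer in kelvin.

F = 10^(8.41/10) = 6.93426
T_e = (F − 1)·T₀ = (6.93426 − 1) × 290 = 1721 K

1721 K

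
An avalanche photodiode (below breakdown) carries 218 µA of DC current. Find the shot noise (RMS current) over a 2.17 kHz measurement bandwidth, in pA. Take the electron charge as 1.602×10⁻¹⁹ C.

389 pA

I_n = √(2qI·B)
2qI·B = 2 × 1.602×10⁻¹⁹ × 2.18×10⁻⁴ × 2.17×10³ = 1.52×10⁻¹⁹ A²
I_n = √(1.52×10⁻¹⁹) = 3.89×10⁻¹⁰ A = 389 pA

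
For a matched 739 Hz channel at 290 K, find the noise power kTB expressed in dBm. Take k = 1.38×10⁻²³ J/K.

−145.3 dBm

P_n = kTB = 1.38×10⁻²³ × 290 × 7.39×10² = 2.96×10⁻¹⁸ W
In dBm: 10 log₁₀(2.96×10⁻¹⁸ / 10⁻³) = −145.3 dBm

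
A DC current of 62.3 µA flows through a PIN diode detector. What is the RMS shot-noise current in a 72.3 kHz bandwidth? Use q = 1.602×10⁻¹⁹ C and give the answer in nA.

1.20 nA

I_n = √(2qI·B)
2qI·B = 2 × 1.602×10⁻¹⁹ × 6.23×10⁻⁵ × 7.23×10⁴ = 1.44×10⁻¹⁸ A²
I_n = √(1.44×10⁻¹⁸) = 1.20×10⁻⁹ A = 1.20 nA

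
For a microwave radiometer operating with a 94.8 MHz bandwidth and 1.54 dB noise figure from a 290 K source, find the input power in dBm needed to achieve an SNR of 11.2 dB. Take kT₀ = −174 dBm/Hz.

−81.5 dBm

Sensitivity = −174 + 10 log₁₀(B) + NF + SNR_min
= −174 + 79.77 + 1.54 + 11.2
= −81.49 dBm → −81.5 dBm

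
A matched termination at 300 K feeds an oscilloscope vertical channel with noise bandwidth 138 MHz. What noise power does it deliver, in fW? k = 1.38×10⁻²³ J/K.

P_n = kTB = 1.38×10⁻²³ × 300 × 1.38×10⁸ = 5.71×10⁻¹³ W = 571 fW

571 fW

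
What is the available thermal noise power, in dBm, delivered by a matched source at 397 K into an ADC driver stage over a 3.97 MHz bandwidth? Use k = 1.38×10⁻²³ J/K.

P_n = kTB = 1.38×10⁻²³ × 397 × 3.97×10⁶ = 2.18×10⁻¹⁴ W
In dBm: 10 log₁₀(2.18×10⁻¹⁴ / 10⁻³) = −106.6 dBm

−106.6 dBm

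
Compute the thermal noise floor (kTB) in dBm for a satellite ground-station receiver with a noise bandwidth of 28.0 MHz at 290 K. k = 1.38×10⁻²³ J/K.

−99.5 dBm

P_n = kTB = 1.38×10⁻²³ × 290 × 2.80×10⁷ = 1.12×10⁻¹³ W
In dBm: 10 log₁₀(1.12×10⁻¹³ / 10⁻³) = −99.5 dBm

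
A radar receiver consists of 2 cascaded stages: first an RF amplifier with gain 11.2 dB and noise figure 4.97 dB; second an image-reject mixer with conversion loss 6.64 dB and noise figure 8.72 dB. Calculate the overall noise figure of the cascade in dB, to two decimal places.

5.60 dB

Convert to linear (a loss of L dB is a gain of −L dB): F_i = 10^(NF_i/10), G_i = 10^(G_i,dB/10)
  Stage 1: F_1 = 10^(4.97/10) = 3.141, G_1 = 10^(11.2/10) = 13.18
  Stage 2: F_2 = 10^(8.72/10) = 7.447, G_2 = 10^(−6.64/10) = 0.2168
Friis cascade:
  F = 3.141 + (7.447 − 1)/13.18 = 3.630
NF = 10 log₁₀(3.630) = 5.60 dB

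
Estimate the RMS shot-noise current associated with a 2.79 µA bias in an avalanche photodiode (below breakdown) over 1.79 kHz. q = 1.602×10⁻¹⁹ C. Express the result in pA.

40.0 pA

I_n = √(2qI·B)
2qI·B = 2 × 1.602×10⁻¹⁹ × 2.79×10⁻⁶ × 1.79×10³ = 1.60×10⁻²¹ A²
I_n = √(1.60×10⁻²¹) = 4.00×10⁻¹¹ A = 40.0 pA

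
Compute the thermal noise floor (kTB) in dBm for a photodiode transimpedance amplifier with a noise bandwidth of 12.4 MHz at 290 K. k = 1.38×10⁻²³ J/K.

P_n = kTB = 1.38×10⁻²³ × 290 × 1.24×10⁷ = 4.96×10⁻¹⁴ W
In dBm: 10 log₁₀(4.96×10⁻¹⁴ / 10⁻³) = −103.0 dBm

−103.0 dBm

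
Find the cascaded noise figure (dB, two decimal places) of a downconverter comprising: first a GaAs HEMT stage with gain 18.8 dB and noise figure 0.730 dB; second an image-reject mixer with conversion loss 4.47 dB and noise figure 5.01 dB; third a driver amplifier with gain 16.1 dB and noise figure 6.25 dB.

Convert to linear (a loss of L dB is a gain of −L dB): F_i = 10^(NF_i/10), G_i = 10^(G_i,dB/10)
  Stage 1: F_1 = 10^(0.730/10) = 1.183, G_1 = 10^(18.8/10) = 75.86
  Stage 2: F_2 = 10^(5.01/10) = 3.170, G_2 = 10^(−4.47/10) = 0.3573
  Stage 3: F_3 = 10^(6.25/10) = 4.217, G_3 = 10^(16.1/10) = 40.74
Friis cascade:
  F = 1.183 + (3.170 − 1)/75.86 + (4.217 − 1)/27.10 = 1.330
NF = 10 log₁₀(1.330) = 1.24 dB

1.24 dB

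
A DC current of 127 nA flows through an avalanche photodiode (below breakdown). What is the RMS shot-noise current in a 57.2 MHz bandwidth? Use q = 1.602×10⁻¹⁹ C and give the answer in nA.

I_n = √(2qI·B)
2qI·B = 2 × 1.602×10⁻¹⁹ × 1.27×10⁻⁷ × 5.72×10⁷ = 2.33×10⁻¹⁸ A²
I_n = √(2.33×10⁻¹⁸) = 1.53×10⁻⁹ A = 1.53 nA

1.53 nA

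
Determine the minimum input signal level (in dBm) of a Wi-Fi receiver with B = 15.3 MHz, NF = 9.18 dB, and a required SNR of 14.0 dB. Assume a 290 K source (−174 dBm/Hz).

Sensitivity = −174 + 10 log₁₀(B) + NF + SNR_min
= −174 + 71.85 + 9.18 + 14.0
= −78.97 dBm → −79.0 dBm

−79.0 dBm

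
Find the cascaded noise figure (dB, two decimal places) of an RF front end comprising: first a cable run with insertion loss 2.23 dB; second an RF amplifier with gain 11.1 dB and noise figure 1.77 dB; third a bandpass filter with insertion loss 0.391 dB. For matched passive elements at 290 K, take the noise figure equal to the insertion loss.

4.02 dB

Convert to linear (a loss of L dB is a gain of −L dB): F_i = 10^(NF_i/10), G_i = 10^(G_i,dB/10)
  Stage 1: F_1 = 10^(2.23/10) = 1.671, G_1 = 10^(−2.23/10) = 0.5984
  Stage 2: F_2 = 10^(1.77/10) = 1.503, G_2 = 10^(11.1/10) = 12.88
  Stage 3: F_3 = 10^(0.391/10) = 1.094, G_3 = 10^(−0.391/10) = 0.9139
Friis cascade:
  F = 1.671 + (1.503 − 1)/0.5984 + (1.094 − 1)/7.709 = 2.524
NF = 10 log₁₀(2.524) = 4.02 dB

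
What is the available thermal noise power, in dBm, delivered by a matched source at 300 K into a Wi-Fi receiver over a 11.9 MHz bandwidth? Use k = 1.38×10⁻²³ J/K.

P_n = kTB = 1.38×10⁻²³ × 300 × 1.19×10⁷ = 4.93×10⁻¹⁴ W
In dBm: 10 log₁₀(4.93×10⁻¹⁴ / 10⁻³) = −103.1 dBm

−103.1 dBm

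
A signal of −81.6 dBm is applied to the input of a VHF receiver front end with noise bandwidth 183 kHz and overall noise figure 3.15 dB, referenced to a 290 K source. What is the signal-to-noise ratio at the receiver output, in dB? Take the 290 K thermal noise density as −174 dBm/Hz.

Noise floor: N = −174 + 10 log₁₀(B) + NF
10 log₁₀(1.83×10⁵) = 52.62 dB
N = −174 + 52.62 + 3.15 = −118.23 dBm
SNR = P_sig − N = −81.6 − (−118.23) = 36.63 dB → 36.6 dB

36.6 dB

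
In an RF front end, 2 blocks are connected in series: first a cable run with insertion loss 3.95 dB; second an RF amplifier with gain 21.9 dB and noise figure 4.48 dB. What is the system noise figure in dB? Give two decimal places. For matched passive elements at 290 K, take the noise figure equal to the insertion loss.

8.43 dB

Convert to linear (a loss of L dB is a gain of −L dB): F_i = 10^(NF_i/10), G_i = 10^(G_i,dB/10)
  Stage 1: F_1 = 10^(3.95/10) = 2.483, G_1 = 10^(−3.95/10) = 0.4027
  Stage 2: F_2 = 10^(4.48/10) = 2.805, G_2 = 10^(21.9/10) = 154.9
Friis cascade:
  F = 2.483 + (2.805 − 1)/0.4027 = 6.966
NF = 10 log₁₀(6.966) = 8.43 dB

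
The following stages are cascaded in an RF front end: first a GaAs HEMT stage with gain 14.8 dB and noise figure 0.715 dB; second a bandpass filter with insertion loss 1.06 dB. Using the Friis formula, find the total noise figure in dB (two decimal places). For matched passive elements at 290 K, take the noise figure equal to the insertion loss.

Convert to linear (a loss of L dB is a gain of −L dB): F_i = 10^(NF_i/10), G_i = 10^(G_i,dB/10)
  Stage 1: F_1 = 10^(0.715/10) = 1.179, G_1 = 10^(14.8/10) = 30.20
  Stage 2: F_2 = 10^(1.06/10) = 1.276, G_2 = 10^(−1.06/10) = 0.7834
Friis cascade:
  F = 1.179 + (1.276 − 1)/30.20 = 1.188
NF = 10 log₁₀(1.188) = 0.75 dB

0.75 dB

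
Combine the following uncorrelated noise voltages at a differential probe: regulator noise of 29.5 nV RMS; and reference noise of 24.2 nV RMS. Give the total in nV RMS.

38.2 nV

Uncorrelated sources add in power (mean-square): V_tot = √(ΣV_i²)
V_tot = √[(2.95×10⁻⁸)² + (2.42×10⁻⁸)²] = 3.82×10⁻⁸ V = 38.2 nV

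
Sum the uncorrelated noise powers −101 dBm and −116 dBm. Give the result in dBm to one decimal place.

−100.9 dBm

Convert to linear, add, convert back:
P₁ = 7.94×10⁻¹⁴ W, P₂ = 2.51×10⁻¹⁵ W
P_tot = 8.19×10⁻¹⁴ W → 10 log₁₀(P_tot / 10⁻³) = −100.9 dBm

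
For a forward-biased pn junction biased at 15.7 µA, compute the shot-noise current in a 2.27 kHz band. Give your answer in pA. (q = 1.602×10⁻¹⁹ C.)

107 pA

I_n = √(2qI·B)
2qI·B = 2 × 1.602×10⁻¹⁹ × 1.57×10⁻⁵ × 2.27×10³ = 1.14×10⁻²⁰ A²
I_n = √(1.14×10⁻²⁰) = 1.07×10⁻¹⁰ A = 107 pA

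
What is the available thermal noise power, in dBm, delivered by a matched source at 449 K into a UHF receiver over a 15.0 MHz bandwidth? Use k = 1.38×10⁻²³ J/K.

P_n = kTB = 1.38×10⁻²³ × 449 × 1.50×10⁷ = 9.29×10⁻¹⁴ W
In dBm: 10 log₁₀(9.29×10⁻¹⁴ / 10⁻³) = −100.3 dBm

−100.3 dBm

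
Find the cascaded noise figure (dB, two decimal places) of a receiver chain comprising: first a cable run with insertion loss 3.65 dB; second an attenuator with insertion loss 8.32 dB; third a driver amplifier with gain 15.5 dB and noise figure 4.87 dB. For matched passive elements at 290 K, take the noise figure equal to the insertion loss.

Convert to linear (a loss of L dB is a gain of −L dB): F_i = 10^(NF_i/10), G_i = 10^(G_i,dB/10)
  Stage 1: F_1 = 10^(3.65/10) = 2.317, G_1 = 10^(−3.65/10) = 0.4315
  Stage 2: F_2 = 10^(8.32/10) = 6.792, G_2 = 10^(−8.32/10) = 0.1472
  Stage 3: F_3 = 10^(4.87/10) = 3.069, G_3 = 10^(15.5/10) = 35.48
Friis cascade:
  F = 2.317 + (6.792 − 1)/0.4315 + (3.069 − 1)/0.06353 = 48.31
NF = 10 log₁₀(48.31) = 16.84 dB

16.84 dB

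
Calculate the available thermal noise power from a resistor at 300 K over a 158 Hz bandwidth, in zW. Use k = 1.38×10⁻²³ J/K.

P_n = kTB = 1.38×10⁻²³ × 300 × 1.58×10² = 6.54×10⁻¹⁹ W = 654 zW

654 zW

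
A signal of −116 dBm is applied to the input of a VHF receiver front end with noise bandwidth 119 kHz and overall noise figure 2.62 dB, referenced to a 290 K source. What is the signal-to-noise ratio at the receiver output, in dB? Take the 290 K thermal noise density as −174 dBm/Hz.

Noise floor: N = −174 + 10 log₁₀(B) + NF
10 log₁₀(1.19×10⁵) = 50.76 dB
N = −174 + 50.76 + 2.62 = −120.62 dBm
SNR = P_sig − N = −116 − (−120.62) = 4.62 dB → 4.6 dB

4.6 dB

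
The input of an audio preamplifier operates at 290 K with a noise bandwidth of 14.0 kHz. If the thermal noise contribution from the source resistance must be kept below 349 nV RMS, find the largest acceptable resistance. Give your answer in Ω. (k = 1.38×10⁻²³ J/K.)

543 Ω

Johnson–Nyquist: V_n = √(4kTRB) ⇒ R = V_n² / (4kTB)
4kTB = 4 × 1.38×10⁻²³ × 290 × 1.40×10⁴ = 2.24×10⁻¹⁶
R = (3.49×10⁻⁷)² / 2.24×10⁻¹⁶ = 5.43×10² Ω = 543 Ω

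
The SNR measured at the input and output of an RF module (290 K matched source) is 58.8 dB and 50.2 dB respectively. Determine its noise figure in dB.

NF (dB) = SNR_in(dB) − SNR_out(dB) when the source is at T₀
NF = 58.8 − 50.2 = 8.6 dB

8.6 dB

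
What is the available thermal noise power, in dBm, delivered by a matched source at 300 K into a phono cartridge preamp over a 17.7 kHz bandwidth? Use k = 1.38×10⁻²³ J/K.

−131.4 dBm

P_n = kTB = 1.38×10⁻²³ × 300 × 1.77×10⁴ = 7.33×10⁻¹⁷ W
In dBm: 10 log₁₀(7.33×10⁻¹⁷ / 10⁻³) = −131.4 dBm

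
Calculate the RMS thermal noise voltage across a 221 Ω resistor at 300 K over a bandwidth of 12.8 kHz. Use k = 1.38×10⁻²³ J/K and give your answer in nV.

V_n = √(4kTRB)
4kTRB = 4 × 1.38×10⁻²³ × 300 × 2.21×10² × 1.28×10⁴ = 4.68×10⁻¹⁴ V²
V_n = √(4.68×10⁻¹⁴) = 2.16×10⁻⁷ V = 216 nV

216 nV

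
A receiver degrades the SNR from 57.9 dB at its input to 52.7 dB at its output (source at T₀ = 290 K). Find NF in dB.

NF (dB) = SNR_in(dB) − SNR_out(dB) when the source is at T₀
NF = 57.9 − 52.7 = 5.2 dB

5.2 dB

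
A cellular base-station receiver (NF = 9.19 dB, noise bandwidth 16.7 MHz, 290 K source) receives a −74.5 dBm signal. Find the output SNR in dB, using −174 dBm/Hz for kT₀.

Noise floor: N = −174 + 10 log₁₀(B) + NF
10 log₁₀(1.67×10⁷) = 72.23 dB
N = −174 + 72.23 + 9.19 = −92.58 dBm
SNR = P_sig − N = −74.5 − (−92.58) = 18.08 dB → 18.1 dB

18.1 dB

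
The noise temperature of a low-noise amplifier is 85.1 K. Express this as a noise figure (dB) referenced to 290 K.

F = 1 + T_e/T₀ = 1 + 85.1/290 = 1.29345
NF = 10 log₁₀(1.29345) = 1.12 dB

1.12 dB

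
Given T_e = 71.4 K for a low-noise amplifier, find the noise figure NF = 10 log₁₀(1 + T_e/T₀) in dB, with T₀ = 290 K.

F = 1 + T_e/T₀ = 1 + 71.4/290 = 1.24621
NF = 10 log₁₀(1.24621) = 0.956 dB

0.956 dB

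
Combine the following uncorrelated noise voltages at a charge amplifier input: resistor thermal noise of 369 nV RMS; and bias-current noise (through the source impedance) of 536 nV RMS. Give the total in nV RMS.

651 nV

Uncorrelated sources add in power (mean-square): V_tot = √(ΣV_i²)
V_tot = √[(3.69×10⁻⁷)² + (5.36×10⁻⁷)²] = 6.51×10⁻⁷ V = 651 nV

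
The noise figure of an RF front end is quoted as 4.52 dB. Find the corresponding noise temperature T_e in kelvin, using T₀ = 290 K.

F = 10^(4.52/10) = 2.83139
T_e = (F − 1)·T₀ = (2.83139 − 1) × 290 = 531 K

531 K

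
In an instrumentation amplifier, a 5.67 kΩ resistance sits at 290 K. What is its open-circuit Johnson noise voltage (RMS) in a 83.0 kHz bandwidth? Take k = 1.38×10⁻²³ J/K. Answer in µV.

V_n = √(4kTRB)
4kTRB = 4 × 1.38×10⁻²³ × 290 × 5.67×10³ × 8.30×10⁴ = 7.53×10⁻¹² V²
V_n = √(7.53×10⁻¹²) = 2.74×10⁻⁶ V = 2.74 µV

2.74 µV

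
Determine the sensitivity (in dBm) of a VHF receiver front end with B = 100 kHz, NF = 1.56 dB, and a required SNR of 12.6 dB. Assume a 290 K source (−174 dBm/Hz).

−109.8 dBm

Sensitivity = −174 + 10 log₁₀(B) + NF + SNR_min
= −174 + 50 + 1.56 + 12.6
= −109.84 dBm → −109.8 dBm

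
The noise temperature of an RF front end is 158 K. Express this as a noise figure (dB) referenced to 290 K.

F = 1 + T_e/T₀ = 1 + 158/290 = 1.54483
NF = 10 log₁₀(1.54483) = 1.89 dB

1.89 dB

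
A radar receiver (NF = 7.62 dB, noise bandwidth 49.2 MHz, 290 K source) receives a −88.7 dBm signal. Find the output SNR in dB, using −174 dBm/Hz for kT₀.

Noise floor: N = −174 + 10 log₁₀(B) + NF
10 log₁₀(4.92×10⁷) = 76.92 dB
N = −174 + 76.92 + 7.62 = −89.46 dBm
SNR = P_sig − N = −88.7 − (−89.46) = 0.76 dB → 0.8 dB

0.8 dB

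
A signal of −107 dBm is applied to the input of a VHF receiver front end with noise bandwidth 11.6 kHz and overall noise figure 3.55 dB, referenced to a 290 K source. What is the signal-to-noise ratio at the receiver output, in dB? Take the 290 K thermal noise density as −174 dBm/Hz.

Noise floor: N = −174 + 10 log₁₀(B) + NF
10 log₁₀(1.16×10⁴) = 40.64 dB
N = −174 + 40.64 + 3.55 = −129.81 dBm
SNR = P_sig − N = −107 − (−129.81) = 22.81 dB → 22.8 dB

22.8 dB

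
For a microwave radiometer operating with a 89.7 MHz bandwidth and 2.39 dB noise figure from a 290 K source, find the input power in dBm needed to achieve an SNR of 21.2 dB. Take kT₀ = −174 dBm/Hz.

−70.9 dBm

Sensitivity = −174 + 10 log₁₀(B) + NF + SNR_min
= −174 + 79.53 + 2.39 + 21.2
= −70.88 dBm → −70.9 dBm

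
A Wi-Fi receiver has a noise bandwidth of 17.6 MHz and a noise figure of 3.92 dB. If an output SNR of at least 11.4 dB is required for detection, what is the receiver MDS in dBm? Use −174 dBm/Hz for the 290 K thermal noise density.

Sensitivity = −174 + 10 log₁₀(B) + NF + SNR_min
= −174 + 72.46 + 3.92 + 11.4
= −86.22 dBm → −86.2 dBm

−86.2 dBm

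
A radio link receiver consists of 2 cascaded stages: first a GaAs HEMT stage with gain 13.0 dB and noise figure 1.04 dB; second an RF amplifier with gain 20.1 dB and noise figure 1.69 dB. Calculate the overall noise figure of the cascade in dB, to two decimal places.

Convert to linear (a loss of L dB is a gain of −L dB): F_i = 10^(NF_i/10), G_i = 10^(G_i,dB/10)
  Stage 1: F_1 = 10^(1.04/10) = 1.271, G_1 = 10^(13.0/10) = 19.95
  Stage 2: F_2 = 10^(1.69/10) = 1.476, G_2 = 10^(20.1/10) = 102.3
Friis cascade:
  F = 1.271 + (1.476 − 1)/19.95 = 1.294
NF = 10 log₁₀(1.294) = 1.12 dB

1.12 dB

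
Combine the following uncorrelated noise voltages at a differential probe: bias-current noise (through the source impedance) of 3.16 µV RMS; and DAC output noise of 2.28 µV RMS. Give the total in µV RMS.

Uncorrelated sources add in power (mean-square): V_tot = √(ΣV_i²)
V_tot = √[(3.16×10⁻⁶)² + (2.28×10⁻⁶)²] = 3.90×10⁻⁶ V = 3.90 µV

3.90 µV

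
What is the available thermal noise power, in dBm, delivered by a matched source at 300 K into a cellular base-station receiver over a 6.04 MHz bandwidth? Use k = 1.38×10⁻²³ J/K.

P_n = kTB = 1.38×10⁻²³ × 300 × 6.04×10⁶ = 2.50×10⁻¹⁴ W
In dBm: 10 log₁₀(2.50×10⁻¹⁴ / 10⁻³) = −106.0 dBm

−106.0 dBm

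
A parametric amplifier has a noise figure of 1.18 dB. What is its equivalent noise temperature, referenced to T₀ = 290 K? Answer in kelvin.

90.5 K

F = 10^(1.18/10) = 1.3122
T_e = (F − 1)·T₀ = (1.3122 − 1) × 290 = 90.5 K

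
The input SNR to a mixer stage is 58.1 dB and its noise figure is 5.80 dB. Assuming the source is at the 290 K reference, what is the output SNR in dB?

By definition F = SNR_in/SNR_out, so in dB: SNR_out = SNR_in − NF
SNR_out = 58.1 − 5.80 = 52.30 dB

52.30 dB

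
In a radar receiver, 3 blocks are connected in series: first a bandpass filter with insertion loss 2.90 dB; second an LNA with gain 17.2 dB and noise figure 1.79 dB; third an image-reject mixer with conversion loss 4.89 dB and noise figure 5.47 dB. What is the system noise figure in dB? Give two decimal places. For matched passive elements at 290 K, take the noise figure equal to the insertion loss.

Convert to linear (a loss of L dB is a gain of −L dB): F_i = 10^(NF_i/10), G_i = 10^(G_i,dB/10)
  Stage 1: F_1 = 10^(2.90/10) = 1.950, G_1 = 10^(−2.90/10) = 0.5129
  Stage 2: F_2 = 10^(1.79/10) = 1.510, G_2 = 10^(17.2/10) = 52.48
  Stage 3: F_3 = 10^(5.47/10) = 3.524, G_3 = 10^(−4.89/10) = 0.3243
Friis cascade:
  F = 1.950 + (1.510 − 1)/0.5129 + (3.524 − 1)/26.92 = 3.038
NF = 10 log₁₀(3.038) = 4.83 dB

4.83 dB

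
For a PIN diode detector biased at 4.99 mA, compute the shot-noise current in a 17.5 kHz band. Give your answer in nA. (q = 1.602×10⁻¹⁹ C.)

5.29 nA

I_n = √(2qI·B)
2qI·B = 2 × 1.602×10⁻¹⁹ × 4.99×10⁻³ × 1.75×10⁴ = 2.80×10⁻¹⁷ A²
I_n = √(2.80×10⁻¹⁷) = 5.29×10⁻⁹ A = 5.29 nA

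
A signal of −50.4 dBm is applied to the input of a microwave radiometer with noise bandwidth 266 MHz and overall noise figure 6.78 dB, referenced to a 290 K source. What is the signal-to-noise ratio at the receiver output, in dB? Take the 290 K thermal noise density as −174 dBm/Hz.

Noise floor: N = −174 + 10 log₁₀(B) + NF
10 log₁₀(2.66×10⁸) = 84.25 dB
N = −174 + 84.25 + 6.78 = −82.97 dBm
SNR = P_sig − N = −50.4 − (−82.97) = 32.57 dB → 32.6 dB

32.6 dB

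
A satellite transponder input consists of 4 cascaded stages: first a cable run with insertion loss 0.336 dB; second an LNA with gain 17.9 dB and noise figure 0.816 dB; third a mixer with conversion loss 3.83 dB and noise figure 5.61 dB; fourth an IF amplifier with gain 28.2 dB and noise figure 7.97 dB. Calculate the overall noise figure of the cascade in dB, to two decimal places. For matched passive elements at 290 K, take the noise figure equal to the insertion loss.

Convert to linear (a loss of L dB is a gain of −L dB): F_i = 10^(NF_i/10), G_i = 10^(G_i,dB/10)
  Stage 1: F_1 = 10^(0.336/10) = 1.080, G_1 = 10^(−0.336/10) = 0.9256
  Stage 2: F_2 = 10^(0.816/10) = 1.207, G_2 = 10^(17.9/10) = 61.66
  Stage 3: F_3 = 10^(5.61/10) = 3.639, G_3 = 10^(−3.83/10) = 0.4140
  Stage 4: F_4 = 10^(7.97/10) = 6.266, G_4 = 10^(28.2/10) = 660.7
Friis cascade:
  F = 1.080 + (1.207 − 1)/0.9256 + (3.639 − 1)/57.07 + (6.266 − 1)/23.63 = 1.573
NF = 10 log₁₀(1.573) = 1.97 dB

1.97 dB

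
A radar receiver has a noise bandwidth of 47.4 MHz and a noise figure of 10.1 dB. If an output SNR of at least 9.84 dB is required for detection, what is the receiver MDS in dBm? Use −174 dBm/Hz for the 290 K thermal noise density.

Sensitivity = −174 + 10 log₁₀(B) + NF + SNR_min
= −174 + 76.76 + 10.1 + 9.84
= −77.30 dBm → −77.3 dBm

−77.3 dBm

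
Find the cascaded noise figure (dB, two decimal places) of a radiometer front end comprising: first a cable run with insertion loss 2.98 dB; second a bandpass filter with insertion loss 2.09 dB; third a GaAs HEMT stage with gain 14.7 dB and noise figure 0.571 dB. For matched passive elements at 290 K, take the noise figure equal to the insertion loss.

Convert to linear (a loss of L dB is a gain of −L dB): F_i = 10^(NF_i/10), G_i = 10^(G_i,dB/10)
  Stage 1: F_1 = 10^(2.98/10) = 1.986, G_1 = 10^(−2.98/10) = 0.5035
  Stage 2: F_2 = 10^(2.09/10) = 1.618, G_2 = 10^(−2.09/10) = 0.6180
  Stage 3: F_3 = 10^(0.571/10) = 1.141, G_3 = 10^(14.7/10) = 29.51
Friis cascade:
  F = 1.986 + (1.618 − 1)/0.5035 + (1.141 − 1)/0.3112 = 3.665
NF = 10 log₁₀(3.665) = 5.64 dB

5.64 dB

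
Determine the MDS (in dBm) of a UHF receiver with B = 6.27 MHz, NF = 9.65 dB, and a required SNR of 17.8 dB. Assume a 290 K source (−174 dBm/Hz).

−78.6 dBm

Sensitivity = −174 + 10 log₁₀(B) + NF + SNR_min
= −174 + 67.97 + 9.65 + 17.8
= −78.58 dBm → −78.6 dBm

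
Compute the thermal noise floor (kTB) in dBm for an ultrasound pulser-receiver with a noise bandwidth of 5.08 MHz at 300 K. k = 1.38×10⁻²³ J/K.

P_n = kTB = 1.38×10⁻²³ × 300 × 5.08×10⁶ = 2.10×10⁻¹⁴ W
In dBm: 10 log₁₀(2.10×10⁻¹⁴ / 10⁻³) = −106.8 dBm

−106.8 dBm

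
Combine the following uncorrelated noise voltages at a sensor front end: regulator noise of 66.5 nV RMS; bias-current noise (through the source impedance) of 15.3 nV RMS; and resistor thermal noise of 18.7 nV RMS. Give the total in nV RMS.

70.8 nV

Uncorrelated sources add in power (mean-square): V_tot = √(ΣV_i²)
V_tot = √[(6.65×10⁻⁸)² + (1.53×10⁻⁸)² + (1.87×10⁻⁸)²] = 7.08×10⁻⁸ V = 70.8 nV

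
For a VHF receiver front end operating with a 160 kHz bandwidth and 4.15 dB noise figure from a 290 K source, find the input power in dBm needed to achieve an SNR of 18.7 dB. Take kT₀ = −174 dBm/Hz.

−99.1 dBm

Sensitivity = −174 + 10 log₁₀(B) + NF + SNR_min
= −174 + 52.04 + 4.15 + 18.7
= −99.11 dBm → −99.1 dBm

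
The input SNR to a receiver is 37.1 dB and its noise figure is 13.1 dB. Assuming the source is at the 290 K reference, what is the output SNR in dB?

24.0 dB

By definition F = SNR_in/SNR_out, so in dB: SNR_out = SNR_in − NF
SNR_out = 37.1 − 13.1 = 24.0 dB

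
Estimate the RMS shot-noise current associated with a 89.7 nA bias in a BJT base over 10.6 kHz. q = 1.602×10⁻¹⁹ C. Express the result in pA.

17.5 pA

I_n = √(2qI·B)
2qI·B = 2 × 1.602×10⁻¹⁹ × 8.97×10⁻⁸ × 1.06×10⁴ = 3.05×10⁻²² A²
I_n = √(3.05×10⁻²²) = 1.75×10⁻¹¹ A = 17.5 pA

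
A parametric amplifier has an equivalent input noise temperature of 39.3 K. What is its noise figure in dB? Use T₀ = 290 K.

0.552 dB

F = 1 + T_e/T₀ = 1 + 39.3/290 = 1.13552
NF = 10 log₁₀(1.13552) = 0.552 dB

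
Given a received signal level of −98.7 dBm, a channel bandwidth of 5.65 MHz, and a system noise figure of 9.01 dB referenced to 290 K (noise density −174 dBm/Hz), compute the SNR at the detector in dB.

Noise floor: N = −174 + 10 log₁₀(B) + NF
10 log₁₀(5.65×10⁶) = 67.52 dB
N = −174 + 67.52 + 9.01 = −97.47 dBm
SNR = P_sig − N = −98.7 − (−97.47) = −1.23 dB → −1.2 dB

−1.2 dB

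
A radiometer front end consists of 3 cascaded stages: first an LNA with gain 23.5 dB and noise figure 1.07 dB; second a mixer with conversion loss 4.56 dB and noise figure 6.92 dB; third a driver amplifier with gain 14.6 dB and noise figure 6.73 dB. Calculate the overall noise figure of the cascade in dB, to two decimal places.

Convert to linear (a loss of L dB is a gain of −L dB): F_i = 10^(NF_i/10), G_i = 10^(G_i,dB/10)
  Stage 1: F_1 = 10^(1.07/10) = 1.279, G_1 = 10^(23.5/10) = 223.9
  Stage 2: F_2 = 10^(6.92/10) = 4.920, G_2 = 10^(−4.56/10) = 0.3499
  Stage 3: F_3 = 10^(6.73/10) = 4.710, G_3 = 10^(14.6/10) = 28.84
Friis cascade:
  F = 1.279 + (4.920 − 1)/223.9 + (4.710 − 1)/78.34 = 1.344
NF = 10 log₁₀(1.344) = 1.28 dB

1.28 dB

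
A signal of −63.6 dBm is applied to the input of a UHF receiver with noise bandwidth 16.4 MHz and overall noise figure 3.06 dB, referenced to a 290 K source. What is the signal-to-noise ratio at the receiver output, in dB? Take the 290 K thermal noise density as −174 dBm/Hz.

Noise floor: N = −174 + 10 log₁₀(B) + NF
10 log₁₀(1.64×10⁷) = 72.15 dB
N = −174 + 72.15 + 3.06 = −98.79 dBm
SNR = P_sig − N = −63.6 − (−98.79) = 35.19 dB → 35.2 dB

35.2 dB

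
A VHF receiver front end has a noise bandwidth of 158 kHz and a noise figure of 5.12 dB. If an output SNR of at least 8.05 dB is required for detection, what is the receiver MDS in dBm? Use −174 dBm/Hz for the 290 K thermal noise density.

Sensitivity = −174 + 10 log₁₀(B) + NF + SNR_min
= −174 + 51.99 + 5.12 + 8.05
= −108.84 dBm → −108.8 dBm

−108.8 dBm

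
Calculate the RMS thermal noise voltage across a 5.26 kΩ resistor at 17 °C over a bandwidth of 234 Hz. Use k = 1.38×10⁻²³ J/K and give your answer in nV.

T = 17 °C + 273.15 = 290.15 K
V_n = √(4kTRB)
4kTRB = 4 × 1.38×10⁻²³ × 290.15 × 5.26×10³ × 2.34×10² = 1.97×10⁻¹⁴ V²
V_n = √(1.97×10⁻¹⁴) = 1.40×10⁻⁷ V = 140 nV

140 nV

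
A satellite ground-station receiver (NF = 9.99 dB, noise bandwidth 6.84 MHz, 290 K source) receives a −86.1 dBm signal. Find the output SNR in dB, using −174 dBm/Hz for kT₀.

9.6 dB

Noise floor: N = −174 + 10 log₁₀(B) + NF
10 log₁₀(6.84×10⁶) = 68.35 dB
N = −174 + 68.35 + 9.99 = −95.66 dBm
SNR = P_sig − N = −86.1 − (−95.66) = 9.56 dB → 9.6 dB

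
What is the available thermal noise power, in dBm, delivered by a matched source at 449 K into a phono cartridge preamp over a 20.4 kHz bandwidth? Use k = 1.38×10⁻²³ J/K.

P_n = kTB = 1.38×10⁻²³ × 449 × 2.04×10⁴ = 1.26×10⁻¹⁶ W
In dBm: 10 log₁₀(1.26×10⁻¹⁶ / 10⁻³) = −129.0 dBm

−129.0 dBm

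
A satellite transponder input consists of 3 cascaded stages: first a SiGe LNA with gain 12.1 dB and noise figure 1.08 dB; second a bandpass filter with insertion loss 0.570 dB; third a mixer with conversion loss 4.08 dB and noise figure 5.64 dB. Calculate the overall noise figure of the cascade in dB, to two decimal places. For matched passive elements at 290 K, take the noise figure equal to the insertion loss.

1.70 dB

Convert to linear (a loss of L dB is a gain of −L dB): F_i = 10^(NF_i/10), G_i = 10^(G_i,dB/10)
  Stage 1: F_1 = 10^(1.08/10) = 1.282, G_1 = 10^(12.1/10) = 16.22
  Stage 2: F_2 = 10^(0.570/10) = 1.140, G_2 = 10^(−0.570/10) = 0.8770
  Stage 3: F_3 = 10^(5.64/10) = 3.664, G_3 = 10^(−4.08/10) = 0.3908
Friis cascade:
  F = 1.282 + (1.140 − 1)/16.22 + (3.664 − 1)/14.22 = 1.478
NF = 10 log₁₀(1.478) = 1.70 dB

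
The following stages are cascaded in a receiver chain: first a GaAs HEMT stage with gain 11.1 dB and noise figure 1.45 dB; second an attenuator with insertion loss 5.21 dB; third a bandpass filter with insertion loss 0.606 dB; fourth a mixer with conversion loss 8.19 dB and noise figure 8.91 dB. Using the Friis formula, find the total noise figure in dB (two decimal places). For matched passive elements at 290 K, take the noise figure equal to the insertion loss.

5.59 dB

Convert to linear (a loss of L dB is a gain of −L dB): F_i = 10^(NF_i/10), G_i = 10^(G_i,dB/10)
  Stage 1: F_1 = 10^(1.45/10) = 1.396, G_1 = 10^(11.1/10) = 12.88
  Stage 2: F_2 = 10^(5.21/10) = 3.319, G_2 = 10^(−5.21/10) = 0.3013
  Stage 3: F_3 = 10^(0.606/10) = 1.150, G_3 = 10^(−0.606/10) = 0.8698
  Stage 4: F_4 = 10^(8.91/10) = 7.780, G_4 = 10^(−8.19/10) = 0.1517
Friis cascade:
  F = 1.396 + (3.319 − 1)/12.88 + (1.150 − 1)/3.882 + (7.780 − 1)/3.376 = 3.623
NF = 10 log₁₀(3.623) = 5.59 dB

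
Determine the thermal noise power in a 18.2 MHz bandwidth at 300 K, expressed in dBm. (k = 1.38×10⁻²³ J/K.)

P_n = kTB = 1.38×10⁻²³ × 300 × 1.82×10⁷ = 7.53×10⁻¹⁴ W
In dBm: 10 log₁₀(7.53×10⁻¹⁴ / 10⁻³) = −101.2 dBm

−101.2 dBm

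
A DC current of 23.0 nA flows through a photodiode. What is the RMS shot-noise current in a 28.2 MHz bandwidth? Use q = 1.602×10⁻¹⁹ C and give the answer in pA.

I_n = √(2qI·B)
2qI·B = 2 × 1.602×10⁻¹⁹ × 2.30×10⁻⁸ × 2.82×10⁷ = 2.08×10⁻¹⁹ A²
I_n = √(2.08×10⁻¹⁹) = 4.56×10⁻¹⁰ A = 456 pA

456 pA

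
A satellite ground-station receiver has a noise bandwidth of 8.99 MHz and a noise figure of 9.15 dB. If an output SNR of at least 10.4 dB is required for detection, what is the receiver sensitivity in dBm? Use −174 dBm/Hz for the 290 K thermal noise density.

Sensitivity = −174 + 10 log₁₀(B) + NF + SNR_min
= −174 + 69.54 + 9.15 + 10.4
= −84.91 dBm → −84.9 dBm

−84.9 dBm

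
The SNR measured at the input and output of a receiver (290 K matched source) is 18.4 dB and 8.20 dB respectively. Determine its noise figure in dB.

10.20 dB

NF (dB) = SNR_in(dB) − SNR_out(dB) when the source is at T₀
NF = 18.4 − 8.20 = 10.20 dB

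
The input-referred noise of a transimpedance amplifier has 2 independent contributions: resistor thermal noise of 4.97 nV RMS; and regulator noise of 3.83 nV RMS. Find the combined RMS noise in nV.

Uncorrelated sources add in power (mean-square): V_tot = √(ΣV_i²)
V_tot = √[(4.97×10⁻⁹)² + (3.83×10⁻⁹)²] = 6.27×10⁻⁹ V = 6.27 nV

6.27 nV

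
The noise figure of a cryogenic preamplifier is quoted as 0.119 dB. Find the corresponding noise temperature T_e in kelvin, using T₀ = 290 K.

F = 10^(0.119/10) = 1.02778
T_e = (F − 1)·T₀ = (1.02778 − 1) × 290 = 8.06 K

8.06 K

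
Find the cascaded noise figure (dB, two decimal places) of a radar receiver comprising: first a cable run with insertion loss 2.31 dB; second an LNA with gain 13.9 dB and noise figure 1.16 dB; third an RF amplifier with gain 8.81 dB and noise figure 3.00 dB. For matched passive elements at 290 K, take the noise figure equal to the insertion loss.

Convert to linear (a loss of L dB is a gain of −L dB): F_i = 10^(NF_i/10), G_i = 10^(G_i,dB/10)
  Stage 1: F_1 = 10^(2.31/10) = 1.702, G_1 = 10^(−2.31/10) = 0.5875
  Stage 2: F_2 = 10^(1.16/10) = 1.306, G_2 = 10^(13.9/10) = 24.55
  Stage 3: F_3 = 10^(3.00/10) = 1.995, G_3 = 10^(8.81/10) = 7.603
Friis cascade:
  F = 1.702 + (1.306 − 1)/0.5875 + (1.995 − 1)/14.42 = 2.292
NF = 10 log₁₀(2.292) = 3.60 dB

3.60 dB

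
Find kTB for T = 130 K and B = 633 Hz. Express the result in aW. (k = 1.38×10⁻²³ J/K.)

P_n = kTB = 1.38×10⁻²³ × 130 × 6.33×10² = 1.14×10⁻¹⁸ W = 1.14 aW

1.14 aW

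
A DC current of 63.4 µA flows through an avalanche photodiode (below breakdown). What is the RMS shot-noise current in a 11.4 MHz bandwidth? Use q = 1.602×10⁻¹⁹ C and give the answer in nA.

I_n = √(2qI·B)
2qI·B = 2 × 1.602×10⁻¹⁹ × 6.34×10⁻⁵ × 1.14×10⁷ = 2.32×10⁻¹⁶ A²
I_n = √(2.32×10⁻¹⁶) = 1.52×10⁻⁸ A = 15.2 nA

15.2 nA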